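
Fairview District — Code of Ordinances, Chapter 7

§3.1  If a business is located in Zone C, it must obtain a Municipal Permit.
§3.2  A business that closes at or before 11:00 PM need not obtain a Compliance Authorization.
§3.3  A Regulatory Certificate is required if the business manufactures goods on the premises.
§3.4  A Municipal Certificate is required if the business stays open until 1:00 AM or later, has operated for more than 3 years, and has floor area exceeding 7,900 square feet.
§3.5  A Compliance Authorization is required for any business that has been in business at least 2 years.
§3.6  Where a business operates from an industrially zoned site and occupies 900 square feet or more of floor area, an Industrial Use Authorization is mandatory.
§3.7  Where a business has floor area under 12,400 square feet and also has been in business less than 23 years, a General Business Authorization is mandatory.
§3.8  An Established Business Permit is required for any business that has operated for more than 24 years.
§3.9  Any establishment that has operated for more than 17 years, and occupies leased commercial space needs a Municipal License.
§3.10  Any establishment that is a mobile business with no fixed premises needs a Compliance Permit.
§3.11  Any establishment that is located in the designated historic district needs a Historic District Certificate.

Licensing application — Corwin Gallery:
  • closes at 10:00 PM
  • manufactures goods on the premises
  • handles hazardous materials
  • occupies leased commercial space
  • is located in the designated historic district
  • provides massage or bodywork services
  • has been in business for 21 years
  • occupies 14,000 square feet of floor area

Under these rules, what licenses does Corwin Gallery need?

§3.1 is located in the designated historic district (not: is located in Zone C) → Municipal Permit not required.
§3.2 closes 10:00 PM, at/before 11:00 PM → exempt from Compliance Authorization.
§3.3 manufactures goods on the premises → Regulatory Certificate required.
§3.4 closes 10:00 PM, at/before 1:00 AM; years in business 21 > 3; floor area 14,000 square feet > 7,900 square feet → Municipal Certificate not required.
§3.5 years in business 21 ≥ 2 → Compliance Authorization required.
§3.6 occupies leased commercial space (not: operates from an industrially zoned site); floor area 14,000 square feet ≥ 900 square feet → Industrial Use Authorization not required.
§3.7 floor area 14,000 square feet ≥ 12,400 square feet; years in business 21 < 23 → General Business Authorization not required.
§3.8 years in business 21 ≤ 24 → Established Business Permit not required.
§3.9 years in business 21 > 17; occupies leased commercial space → Municipal License required.
§3.10 occupies leased commercial space (not: is a mobile business with no fixed premises) → Compliance Permit not required.
§3.11 is located in the designated historic district → Historic District Certificate required.

Historic District Certificate, Municipal License, Regulatory Certificate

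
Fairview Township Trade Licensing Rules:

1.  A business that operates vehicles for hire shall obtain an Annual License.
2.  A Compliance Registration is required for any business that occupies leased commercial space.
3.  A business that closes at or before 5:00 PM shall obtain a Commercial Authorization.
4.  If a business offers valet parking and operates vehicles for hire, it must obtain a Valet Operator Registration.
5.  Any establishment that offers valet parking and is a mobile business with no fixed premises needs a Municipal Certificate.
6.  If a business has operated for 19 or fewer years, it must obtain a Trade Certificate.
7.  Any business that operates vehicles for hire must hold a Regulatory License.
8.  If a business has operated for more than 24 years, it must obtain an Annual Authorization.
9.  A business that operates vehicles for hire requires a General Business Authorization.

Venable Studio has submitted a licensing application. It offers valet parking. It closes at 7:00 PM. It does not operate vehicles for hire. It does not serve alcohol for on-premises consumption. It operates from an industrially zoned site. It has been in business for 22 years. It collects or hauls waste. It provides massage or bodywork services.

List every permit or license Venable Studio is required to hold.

None

1. does not operate vehicles for hire → Annual License not required.
2. operates from an industrially zoned site (not: occupies leased commercial space) → Compliance Registration not required.
3. closes 7:00 PM, after 5:00 PM → Commercial Authorization not required.
4. offers valet parking; does not operate vehicles for hire → Valet Operator Registration not required.
5. offers valet parking; operates from an industrially zoned site (not: is a mobile business with no fixed premises) → Municipal Certificate not required.
6. years in business 22 > 19 → Trade Certificate not required.
7. does not operate vehicles for hire → Regulatory License not required.
8. years in business 22 ≤ 24 → Annual Authorization not required.
9. does not operate vehicles for hire → General Business Authorization not required.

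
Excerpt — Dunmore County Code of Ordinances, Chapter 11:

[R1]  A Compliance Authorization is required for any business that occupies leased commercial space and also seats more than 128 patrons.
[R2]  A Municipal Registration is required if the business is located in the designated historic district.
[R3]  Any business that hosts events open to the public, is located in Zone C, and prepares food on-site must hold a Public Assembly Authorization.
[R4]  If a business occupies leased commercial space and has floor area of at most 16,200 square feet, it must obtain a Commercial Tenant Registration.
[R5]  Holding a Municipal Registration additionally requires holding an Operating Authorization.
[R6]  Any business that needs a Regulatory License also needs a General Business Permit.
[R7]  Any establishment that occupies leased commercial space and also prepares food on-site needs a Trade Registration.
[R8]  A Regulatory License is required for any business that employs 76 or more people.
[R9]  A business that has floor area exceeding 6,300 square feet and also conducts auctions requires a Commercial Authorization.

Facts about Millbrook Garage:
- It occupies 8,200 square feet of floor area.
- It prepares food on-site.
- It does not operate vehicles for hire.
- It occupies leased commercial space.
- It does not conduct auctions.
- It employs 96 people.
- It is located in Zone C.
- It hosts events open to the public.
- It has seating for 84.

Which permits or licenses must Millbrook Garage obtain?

[R1] occupies leased commercial space; seating 84 ≤ 128 → Compliance Authorization not required.
[R2] is located in Zone C (not: is located in the designated historic district) → Municipal Registration not required.
[R3] hosts events open to the public; is located in Zone C; prepares food on-site → Public Assembly Authorization required.
[R4] occupies leased commercial space; floor area 8,200 square feet ≤ 16,200 square feet → Commercial Tenant Registration required.
[R5] Municipal Registration is not required → no effect.
[R6] Regulatory License is required → General Business Permit also required.
[R7] occupies leased commercial space; prepares food on-site → Trade Registration required.
[R8] employees 96 ≥ 76 → Regulatory License required.
[R9] floor area 8,200 square feet > 6,300 square feet; does not conduct auctions → Commercial Authorization not required.

Commercial Tenant Registration, General Business Permit, Public Assembly Authorization, Regulatory License, Trade Registration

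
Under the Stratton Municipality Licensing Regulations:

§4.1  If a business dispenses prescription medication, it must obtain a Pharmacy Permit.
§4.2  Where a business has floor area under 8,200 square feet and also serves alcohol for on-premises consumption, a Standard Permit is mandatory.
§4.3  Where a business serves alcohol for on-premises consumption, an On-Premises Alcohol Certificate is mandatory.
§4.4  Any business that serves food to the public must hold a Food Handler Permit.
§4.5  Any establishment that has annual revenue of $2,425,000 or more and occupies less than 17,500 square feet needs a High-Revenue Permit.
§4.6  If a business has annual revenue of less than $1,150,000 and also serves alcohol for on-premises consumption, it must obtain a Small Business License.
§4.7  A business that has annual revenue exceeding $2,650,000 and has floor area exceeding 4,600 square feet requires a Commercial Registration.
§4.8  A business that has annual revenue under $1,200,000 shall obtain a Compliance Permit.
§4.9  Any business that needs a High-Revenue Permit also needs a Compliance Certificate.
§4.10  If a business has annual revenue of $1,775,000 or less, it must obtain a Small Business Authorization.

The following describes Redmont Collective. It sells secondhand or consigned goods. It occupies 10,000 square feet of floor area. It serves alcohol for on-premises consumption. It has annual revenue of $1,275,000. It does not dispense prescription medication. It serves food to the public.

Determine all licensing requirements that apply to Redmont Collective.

Food Handler Permit, On-Premises Alcohol Certificate, Small Business Authorization

§4.1 does not dispense prescription medication → Pharmacy Permit not required.
§4.2 floor area 10,000 square feet ≥ 8,200 square feet; serves alcohol for on-premises consumption → Standard Permit not required.
§4.3 serves alcohol for on-premises consumption → On-Premises Alcohol Certificate required.
§4.4 serves food to the public → Food Handler Permit required.
§4.5 revenue $1,275,000 < $2,425,000; floor area 10,000 square feet < 17,500 square feet → High-Revenue Permit not required.
§4.6 revenue $1,275,000 ≥ $1,150,000; serves alcohol for on-premises consumption → Small Business License not required.
§4.7 revenue $1,275,000 ≤ $2,650,000; floor area 10,000 square feet > 4,600 square feet → Commercial Registration not required.
§4.8 revenue $1,275,000 ≥ $1,200,000 → Compliance Permit not required.
§4.9 High-Revenue Permit is not required → no effect.
§4.10 revenue $1,275,000 ≤ $1,775,000 → Small Business Authorization required.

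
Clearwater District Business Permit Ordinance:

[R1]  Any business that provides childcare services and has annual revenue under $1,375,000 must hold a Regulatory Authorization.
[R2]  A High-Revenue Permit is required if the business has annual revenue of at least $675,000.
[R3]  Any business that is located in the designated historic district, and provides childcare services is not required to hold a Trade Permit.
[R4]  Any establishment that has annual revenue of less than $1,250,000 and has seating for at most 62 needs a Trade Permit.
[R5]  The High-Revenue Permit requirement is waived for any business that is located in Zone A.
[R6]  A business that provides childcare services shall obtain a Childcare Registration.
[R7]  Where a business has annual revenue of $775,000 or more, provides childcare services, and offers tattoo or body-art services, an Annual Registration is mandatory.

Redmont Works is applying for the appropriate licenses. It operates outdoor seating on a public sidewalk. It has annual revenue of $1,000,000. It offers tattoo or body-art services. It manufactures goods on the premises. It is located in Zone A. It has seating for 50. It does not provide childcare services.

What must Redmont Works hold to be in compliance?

Trade Permit

[R1] does not provide childcare services; revenue $1,000,000 < $1,375,000 → Regulatory Authorization not required.
[R2] revenue $1,000,000 ≥ $675,000 → High-Revenue Permit required.
[R3] is located in Zone A (not: is located in the designated historic district); does not provide childcare services → Trade Permit exemption does not apply.
[R4] revenue $1,000,000 < $1,250,000; seating 50 ≤ 62 → Trade Permit required.
[R5] is located in Zone A → exempt from High-Revenue Permit.
[R6] does not provide childcare services → Childcare Registration not required.
[R7] revenue $1,000,000 ≥ $775,000; does not provide childcare services; offers tattoo or body-art services → Annual Registration not required.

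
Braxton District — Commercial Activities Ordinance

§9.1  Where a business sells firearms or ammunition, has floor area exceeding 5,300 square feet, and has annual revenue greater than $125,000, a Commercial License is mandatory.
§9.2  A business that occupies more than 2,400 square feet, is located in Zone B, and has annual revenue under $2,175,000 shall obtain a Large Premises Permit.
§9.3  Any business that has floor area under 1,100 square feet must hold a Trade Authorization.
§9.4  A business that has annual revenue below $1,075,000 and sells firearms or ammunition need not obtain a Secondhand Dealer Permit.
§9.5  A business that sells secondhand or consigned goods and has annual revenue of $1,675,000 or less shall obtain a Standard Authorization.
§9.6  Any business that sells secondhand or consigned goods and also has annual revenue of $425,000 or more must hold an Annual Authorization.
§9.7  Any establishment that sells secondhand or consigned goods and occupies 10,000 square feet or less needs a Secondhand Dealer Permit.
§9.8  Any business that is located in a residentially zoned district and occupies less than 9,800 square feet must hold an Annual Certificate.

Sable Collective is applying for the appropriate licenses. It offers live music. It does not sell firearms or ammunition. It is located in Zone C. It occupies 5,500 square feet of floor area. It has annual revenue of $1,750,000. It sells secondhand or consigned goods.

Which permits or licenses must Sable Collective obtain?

Annual Authorization, Secondhand Dealer Permit

§9.1 does not sell firearms or ammunition; floor area 5,500 square feet > 5,300 square feet; revenue $1,750,000 > $125,000 → Commercial License not required.
§9.2 floor area 5,500 square feet > 2,400 square feet; is located in Zone C (not: is located in Zone B); revenue $1,750,000 < $2,175,000 → Large Premises Permit not required.
§9.3 floor area 5,500 square feet ≥ 1,100 square feet → Trade Authorization not required.
§9.4 revenue $1,750,000 ≥ $1,075,000; does not sell firearms or ammunition → Secondhand Dealer Permit exemption does not apply.
§9.5 sells secondhand or consigned goods; revenue $1,750,000 > $1,675,000 → Standard Authorization not required.
§9.6 sells secondhand or consigned goods; revenue $1,750,000 ≥ $425,000 → Annual Authorization required.
§9.7 sells secondhand or consigned goods; floor area 5,500 square feet ≤ 10,000 square feet → Secondhand Dealer Permit required.
§9.8 is located in Zone C (not: is located in a residentially zoned district); floor area 5,500 square feet < 9,800 square feet → Annual Certificate not required.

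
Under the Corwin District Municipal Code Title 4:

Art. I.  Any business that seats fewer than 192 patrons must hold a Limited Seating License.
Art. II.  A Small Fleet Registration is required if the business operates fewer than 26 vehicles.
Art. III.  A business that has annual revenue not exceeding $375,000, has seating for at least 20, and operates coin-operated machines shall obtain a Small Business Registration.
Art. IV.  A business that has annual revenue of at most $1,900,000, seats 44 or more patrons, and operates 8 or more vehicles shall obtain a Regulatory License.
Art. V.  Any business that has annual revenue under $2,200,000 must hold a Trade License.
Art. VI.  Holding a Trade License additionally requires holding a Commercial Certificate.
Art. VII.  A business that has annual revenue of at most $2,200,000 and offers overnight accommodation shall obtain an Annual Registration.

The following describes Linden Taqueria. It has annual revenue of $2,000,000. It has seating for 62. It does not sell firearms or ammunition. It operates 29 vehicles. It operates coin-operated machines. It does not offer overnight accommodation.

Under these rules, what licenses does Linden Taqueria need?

Art. I. seating 62 < 192 → Limited Seating License required.
Art. II. vehicles 29 ≥ 26 → Small Fleet Registration not required.
Art. III. revenue $2,000,000 > $375,000; seating 62 ≥ 20; operates coin-operated machines → Small Business Registration not required.
Art. IV. revenue $2,000,000 > $1,900,000; seating 62 ≥ 44; vehicles 29 ≥ 8 → Regulatory License not required.
Art. V. revenue $2,000,000 < $2,200,000 → Trade License required.
Art. VI. Trade License is required → Commercial Certificate also required.
Art. VII. revenue $2,000,000 ≤ $2,200,000; does not offer overnight accommodation → Annual Registration not required.

Commercial Certificate, Limited Seating License, Trade License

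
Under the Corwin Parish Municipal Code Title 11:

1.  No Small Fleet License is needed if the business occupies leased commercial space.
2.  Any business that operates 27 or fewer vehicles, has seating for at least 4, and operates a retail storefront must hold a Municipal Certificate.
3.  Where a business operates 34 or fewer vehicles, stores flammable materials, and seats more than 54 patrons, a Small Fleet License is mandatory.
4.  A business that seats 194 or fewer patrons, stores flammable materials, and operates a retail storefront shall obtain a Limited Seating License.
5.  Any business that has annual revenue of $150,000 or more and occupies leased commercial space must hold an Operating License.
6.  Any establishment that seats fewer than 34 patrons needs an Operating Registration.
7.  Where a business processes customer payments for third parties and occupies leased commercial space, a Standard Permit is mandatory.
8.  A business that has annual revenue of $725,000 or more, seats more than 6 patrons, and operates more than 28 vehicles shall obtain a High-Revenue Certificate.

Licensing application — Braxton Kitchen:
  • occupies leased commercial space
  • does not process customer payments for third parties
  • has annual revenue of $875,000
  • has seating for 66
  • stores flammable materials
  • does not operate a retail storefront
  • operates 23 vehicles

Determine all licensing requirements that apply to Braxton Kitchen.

1. occupies leased commercial space → exempt from Small Fleet License.
2. vehicles 23 ≤ 27; seating 66 ≥ 4; does not operate a retail storefront → Municipal Certificate not required.
3. vehicles 23 ≤ 34; stores flammable materials; seating 66 > 54 → Small Fleet License required.
4. seating 66 ≤ 194; stores flammable materials; does not operate a retail storefront → Limited Seating License not required.
5. revenue $875,000 ≥ $150,000; occupies leased commercial space → Operating License required.
6. seating 66 ≥ 34 → Operating Registration not required.
7. does not process customer payments for third parties; occupies leased commercial space → Standard Permit not required.
8. revenue $875,000 ≥ $725,000; seating 66 > 6; vehicles 23 ≤ 28 → High-Revenue Certificate not required.

Operating License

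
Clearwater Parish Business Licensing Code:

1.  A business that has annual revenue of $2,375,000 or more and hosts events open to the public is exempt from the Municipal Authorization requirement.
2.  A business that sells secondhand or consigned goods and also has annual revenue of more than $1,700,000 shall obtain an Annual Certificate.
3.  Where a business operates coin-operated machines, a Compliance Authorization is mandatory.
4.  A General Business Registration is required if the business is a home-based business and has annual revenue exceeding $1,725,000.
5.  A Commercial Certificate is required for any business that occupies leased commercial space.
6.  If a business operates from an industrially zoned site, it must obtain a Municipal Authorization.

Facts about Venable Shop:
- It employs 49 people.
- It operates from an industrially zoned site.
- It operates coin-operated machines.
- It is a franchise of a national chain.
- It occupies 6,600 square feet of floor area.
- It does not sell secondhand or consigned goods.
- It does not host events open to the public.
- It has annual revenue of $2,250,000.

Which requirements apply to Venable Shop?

Compliance Authorization, Municipal Authorization

1. revenue $2,250,000 < $2,375,000; does not host events open to the public → Municipal Authorization exemption does not apply.
2. does not sell secondhand or consigned goods; revenue $2,250,000 > $1,700,000 → Annual Certificate not required.
3. operates coin-operated machines → Compliance Authorization required.
4. operates from an industrially zoned site (not: is a home-based business); revenue $2,250,000 > $1,725,000 → General Business Registration not required.
5. operates from an industrially zoned site (not: occupies leased commercial space) → Commercial Certificate not required.
6. operates from an industrially zoned site → Municipal Authorization required.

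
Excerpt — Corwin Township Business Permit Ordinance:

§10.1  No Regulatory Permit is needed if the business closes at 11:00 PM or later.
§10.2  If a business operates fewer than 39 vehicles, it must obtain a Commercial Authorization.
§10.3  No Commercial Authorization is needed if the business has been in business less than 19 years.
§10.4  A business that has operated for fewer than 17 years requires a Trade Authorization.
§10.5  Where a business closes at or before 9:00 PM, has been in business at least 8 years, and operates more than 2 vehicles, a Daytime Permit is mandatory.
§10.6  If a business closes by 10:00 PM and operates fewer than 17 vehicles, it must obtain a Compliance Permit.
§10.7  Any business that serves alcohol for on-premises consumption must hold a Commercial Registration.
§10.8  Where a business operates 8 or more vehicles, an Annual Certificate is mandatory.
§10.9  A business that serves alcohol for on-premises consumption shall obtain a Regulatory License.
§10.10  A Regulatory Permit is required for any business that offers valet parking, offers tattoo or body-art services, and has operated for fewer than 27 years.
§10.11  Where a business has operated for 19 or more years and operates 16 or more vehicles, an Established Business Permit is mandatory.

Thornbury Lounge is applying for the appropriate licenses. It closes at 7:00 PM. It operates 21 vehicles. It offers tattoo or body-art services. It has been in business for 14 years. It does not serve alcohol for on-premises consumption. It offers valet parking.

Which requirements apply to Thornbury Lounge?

Annual Certificate, Daytime Permit, Regulatory Permit, Trade Authorization

§10.1 closes 7:00 PM, at/before 11:00 PM → Regulatory Permit exemption does not apply.
§10.2 vehicles 21 < 39 → Commercial Authorization required.
§10.3 years in business 14 < 19 → exempt from Commercial Authorization.
§10.4 years in business 14 < 17 → Trade Authorization required.
§10.5 closes 7:00 PM, at/before 9:00 PM; years in business 14 ≥ 8; vehicles 21 > 2 → Daytime Permit required.
§10.6 closes 7:00 PM, at/before 10:00 PM; vehicles 21 ≥ 17 → Compliance Permit not required.
§10.7 does not serve alcohol for on-premises consumption → Commercial Registration not required.
§10.8 vehicles 21 ≥ 8 → Annual Certificate required.
§10.9 does not serve alcohol for on-premises consumption → Regulatory License not required.
§10.10 offers valet parking; offers tattoo or body-art services; years in business 14 < 27 → Regulatory Permit required.
§10.11 years in business 14 < 19; vehicles 21 ≥ 16 → Established Business Permit not required.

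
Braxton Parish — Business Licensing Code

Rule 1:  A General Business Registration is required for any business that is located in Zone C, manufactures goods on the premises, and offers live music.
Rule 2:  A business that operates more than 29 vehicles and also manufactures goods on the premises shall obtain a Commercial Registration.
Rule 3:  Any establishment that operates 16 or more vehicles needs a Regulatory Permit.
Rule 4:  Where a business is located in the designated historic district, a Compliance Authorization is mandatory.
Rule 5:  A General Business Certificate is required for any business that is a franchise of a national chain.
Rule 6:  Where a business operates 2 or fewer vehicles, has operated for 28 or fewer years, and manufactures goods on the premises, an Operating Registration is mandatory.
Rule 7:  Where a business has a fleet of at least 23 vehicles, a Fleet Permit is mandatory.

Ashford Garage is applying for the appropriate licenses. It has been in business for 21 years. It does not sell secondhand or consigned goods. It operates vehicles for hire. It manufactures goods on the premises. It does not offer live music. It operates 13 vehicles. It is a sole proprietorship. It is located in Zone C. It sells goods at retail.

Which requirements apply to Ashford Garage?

Rule 1: is located in Zone C; manufactures goods on the premises; does not offer live music → General Business Registration not required.
Rule 2: vehicles 13 ≤ 29; manufactures goods on the premises → Commercial Registration not required.
Rule 3: vehicles 13 < 16 → Regulatory Permit not required.
Rule 4: is located in Zone C (not: is located in the designated historic district) → Compliance Authorization not required.
Rule 5: is a sole proprietorship (not: is a franchise of a national chain) → General Business Certificate not required.
Rule 6: vehicles 13 > 2; years in business 21 ≤ 28; manufactures goods on the premises → Operating Registration not required.
Rule 7: vehicles 13 < 23 → Fleet Permit not required.

None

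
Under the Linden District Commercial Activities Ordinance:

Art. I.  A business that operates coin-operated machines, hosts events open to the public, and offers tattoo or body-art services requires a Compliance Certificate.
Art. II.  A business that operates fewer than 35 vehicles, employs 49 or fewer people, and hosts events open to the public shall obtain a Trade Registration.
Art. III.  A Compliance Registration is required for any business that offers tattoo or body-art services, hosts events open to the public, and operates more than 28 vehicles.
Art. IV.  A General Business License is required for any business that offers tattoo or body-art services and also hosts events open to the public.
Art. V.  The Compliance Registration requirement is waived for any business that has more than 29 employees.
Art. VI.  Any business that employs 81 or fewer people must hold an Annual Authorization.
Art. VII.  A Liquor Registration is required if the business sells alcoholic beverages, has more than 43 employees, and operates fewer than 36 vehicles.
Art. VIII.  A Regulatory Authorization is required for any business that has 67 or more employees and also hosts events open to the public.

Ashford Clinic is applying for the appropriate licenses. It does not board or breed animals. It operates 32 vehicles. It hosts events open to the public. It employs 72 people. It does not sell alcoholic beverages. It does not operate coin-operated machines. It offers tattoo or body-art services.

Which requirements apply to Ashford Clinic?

Art. I. does not operate coin-operated machines; hosts events open to the public; offers tattoo or body-art services → Compliance Certificate not required.
Art. II. vehicles 32 < 35; employees 72 > 49; hosts events open to the public → Trade Registration not required.
Art. III. offers tattoo or body-art services; hosts events open to the public; vehicles 32 > 28 → Compliance Registration required.
Art. IV. offers tattoo or body-art services; hosts events open to the public → General Business License required.
Art. V. employees 72 > 29 → exempt from Compliance Registration.
Art. VI. employees 72 ≤ 81 → Annual Authorization required.
Art. VII. does not sell alcoholic beverages; employees 72 > 43; vehicles 32 < 36 → Liquor Registration not required.
Art. VIII. employees 72 ≥ 67; hosts events open to the public → Regulatory Authorization required.

Annual Authorization, General Business License, Regulatory Authorization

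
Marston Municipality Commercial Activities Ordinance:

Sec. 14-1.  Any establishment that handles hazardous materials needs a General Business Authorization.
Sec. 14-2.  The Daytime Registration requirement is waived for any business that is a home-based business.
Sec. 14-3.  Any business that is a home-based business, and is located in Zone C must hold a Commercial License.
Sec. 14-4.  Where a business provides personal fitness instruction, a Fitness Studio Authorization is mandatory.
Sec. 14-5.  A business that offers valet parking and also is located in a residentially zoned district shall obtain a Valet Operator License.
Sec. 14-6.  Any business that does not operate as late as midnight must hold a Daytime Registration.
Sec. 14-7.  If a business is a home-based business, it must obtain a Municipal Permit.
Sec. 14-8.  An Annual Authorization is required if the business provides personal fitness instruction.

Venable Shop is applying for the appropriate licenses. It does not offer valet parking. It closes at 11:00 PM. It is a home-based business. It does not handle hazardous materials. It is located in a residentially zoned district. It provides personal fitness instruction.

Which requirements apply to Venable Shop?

Annual Authorization, Fitness Studio Authorization, Municipal Permit

Sec. 14-1. does not handle hazardous materials → General Business Authorization not required.
Sec. 14-2. is a home-based business → exempt from Daytime Registration.
Sec. 14-3. is a home-based business; is located in a residentially zoned district (not: is located in Zone C) → Commercial License not required.
Sec. 14-4. provides personal fitness instruction → Fitness Studio Authorization required.
Sec. 14-5. does not offer valet parking; is located in a residentially zoned district → Valet Operator License not required.
Sec. 14-6. closes 11:00 PM, at/before midnight → Daytime Registration required.
Sec. 14-7. is a home-based business → Municipal Permit required.
Sec. 14-8. provides personal fitness instruction → Annual Authorization required.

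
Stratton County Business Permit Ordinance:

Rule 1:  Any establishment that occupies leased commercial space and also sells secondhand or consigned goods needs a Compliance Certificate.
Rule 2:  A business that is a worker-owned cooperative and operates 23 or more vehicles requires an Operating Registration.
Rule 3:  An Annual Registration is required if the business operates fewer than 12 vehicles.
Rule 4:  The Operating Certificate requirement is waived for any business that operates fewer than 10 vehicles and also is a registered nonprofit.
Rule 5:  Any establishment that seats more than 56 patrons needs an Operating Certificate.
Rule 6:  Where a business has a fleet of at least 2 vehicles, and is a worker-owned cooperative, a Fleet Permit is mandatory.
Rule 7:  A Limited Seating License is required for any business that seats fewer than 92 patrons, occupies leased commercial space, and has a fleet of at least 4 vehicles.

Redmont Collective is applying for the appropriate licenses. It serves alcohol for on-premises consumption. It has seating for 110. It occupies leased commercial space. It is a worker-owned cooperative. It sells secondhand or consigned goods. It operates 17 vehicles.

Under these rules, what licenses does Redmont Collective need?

Rule 1: occupies leased commercial space; sells secondhand or consigned goods → Compliance Certificate required.
Rule 2: is a worker-owned cooperative; vehicles 17 < 23 → Operating Registration not required.
Rule 3: vehicles 17 ≥ 12 → Annual Registration not required.
Rule 4: vehicles 17 ≥ 10; is a worker-owned cooperative (not: is a registered nonprofit) → Operating Certificate exemption does not apply.
Rule 5: seating 110 > 56 → Operating Certificate required.
Rule 6: vehicles 17 ≥ 2; is a worker-owned cooperative → Fleet Permit required.
Rule 7: seating 110 ≥ 92; occupies leased commercial space; vehicles 17 ≥ 4 → Limited Seating License not required.

Compliance Certificate, Fleet Permit, Operating Certificate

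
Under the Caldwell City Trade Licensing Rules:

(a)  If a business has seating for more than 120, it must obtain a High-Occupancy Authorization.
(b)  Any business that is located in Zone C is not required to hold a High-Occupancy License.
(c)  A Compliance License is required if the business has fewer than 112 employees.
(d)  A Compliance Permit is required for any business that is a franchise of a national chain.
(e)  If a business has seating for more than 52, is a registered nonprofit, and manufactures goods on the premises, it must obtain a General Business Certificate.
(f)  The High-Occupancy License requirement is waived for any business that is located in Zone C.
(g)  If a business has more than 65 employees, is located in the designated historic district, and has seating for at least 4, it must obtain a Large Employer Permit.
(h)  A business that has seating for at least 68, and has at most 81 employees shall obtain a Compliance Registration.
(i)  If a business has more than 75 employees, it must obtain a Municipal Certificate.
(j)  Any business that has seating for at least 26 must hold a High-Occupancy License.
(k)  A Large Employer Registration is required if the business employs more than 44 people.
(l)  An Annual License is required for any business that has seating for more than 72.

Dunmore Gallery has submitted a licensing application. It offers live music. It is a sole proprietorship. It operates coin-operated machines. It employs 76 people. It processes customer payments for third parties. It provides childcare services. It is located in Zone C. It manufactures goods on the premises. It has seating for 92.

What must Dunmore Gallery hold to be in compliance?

(a) seating 92 ≤ 120 → High-Occupancy Authorization not required.
(b) is located in Zone C → exempt from High-Occupancy License.
(c) employees 76 < 112 → Compliance License required.
(d) is a sole proprietorship (not: is a franchise of a national chain) → Compliance Permit not required.
(e) seating 92 > 52; is a sole proprietorship (not: is a registered nonprofit); manufactures goods on the premises → General Business Certificate not required.
(f) is located in Zone C → exempt from High-Occupancy License.
(g) employees 76 > 65; is located in Zone C (not: is located in the designated historic district); seating 92 ≥ 4 → Large Employer Permit not required.
(h) seating 92 ≥ 68; employees 76 ≤ 81 → Compliance Registration required.
(i) employees 76 > 75 → Municipal Certificate required.
(j) seating 92 ≥ 26 → High-Occupancy License required.
(k) employees 76 > 44 → Large Employer Registration required.
(l) seating 92 > 72 → Annual License required.

Annual License, Compliance License, Compliance Registration, Large Employer Registration, Municipal Certificate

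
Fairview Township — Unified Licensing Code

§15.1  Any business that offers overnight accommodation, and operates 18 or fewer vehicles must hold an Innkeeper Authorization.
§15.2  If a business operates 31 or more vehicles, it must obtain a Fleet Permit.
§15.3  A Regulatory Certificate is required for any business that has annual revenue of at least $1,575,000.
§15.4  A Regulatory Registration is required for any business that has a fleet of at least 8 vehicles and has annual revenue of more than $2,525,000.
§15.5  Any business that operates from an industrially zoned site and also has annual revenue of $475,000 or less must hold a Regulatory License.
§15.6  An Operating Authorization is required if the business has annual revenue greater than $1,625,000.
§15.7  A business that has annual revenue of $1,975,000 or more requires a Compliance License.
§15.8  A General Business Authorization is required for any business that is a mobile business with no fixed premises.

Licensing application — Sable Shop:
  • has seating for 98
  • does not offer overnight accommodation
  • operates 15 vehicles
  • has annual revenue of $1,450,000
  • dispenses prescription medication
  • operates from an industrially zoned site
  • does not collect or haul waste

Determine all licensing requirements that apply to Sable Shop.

None

§15.1 does not offer overnight accommodation; vehicles 15 ≤ 18 → Innkeeper Authorization not required.
§15.2 vehicles 15 < 31 → Fleet Permit not required.
§15.3 revenue $1,450,000 < $1,575,000 → Regulatory Certificate not required.
§15.4 vehicles 15 ≥ 8; revenue $1,450,000 ≤ $2,525,000 → Regulatory Registration not required.
§15.5 operates from an industrially zoned site; revenue $1,450,000 > $475,000 → Regulatory License not required.
§15.6 revenue $1,450,000 ≤ $1,625,000 → Operating Authorization not required.
§15.7 revenue $1,450,000 < $1,975,000 → Compliance License not required.
§15.8 operates from an industrially zoned site (not: is a mobile business with no fixed premises) → General Business Authorization not required.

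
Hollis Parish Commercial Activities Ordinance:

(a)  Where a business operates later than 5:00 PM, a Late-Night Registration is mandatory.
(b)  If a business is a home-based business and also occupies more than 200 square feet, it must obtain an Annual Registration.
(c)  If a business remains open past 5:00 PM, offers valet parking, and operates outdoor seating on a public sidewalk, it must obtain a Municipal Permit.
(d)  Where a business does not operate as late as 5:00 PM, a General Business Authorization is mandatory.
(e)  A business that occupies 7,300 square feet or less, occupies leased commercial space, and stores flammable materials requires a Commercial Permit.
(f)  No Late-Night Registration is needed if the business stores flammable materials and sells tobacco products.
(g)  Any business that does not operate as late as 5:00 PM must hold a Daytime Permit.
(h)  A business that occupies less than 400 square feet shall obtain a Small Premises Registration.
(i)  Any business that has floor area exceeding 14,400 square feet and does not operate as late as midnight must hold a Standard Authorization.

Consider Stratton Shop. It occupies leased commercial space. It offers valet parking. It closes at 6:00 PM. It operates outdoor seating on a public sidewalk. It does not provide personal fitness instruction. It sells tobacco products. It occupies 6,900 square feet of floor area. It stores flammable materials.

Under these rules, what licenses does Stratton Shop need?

Commercial Permit, Municipal Permit

(a) closes 6:00 PM, after 5:00 PM → Late-Night Registration required.
(b) occupies leased commercial space (not: is a home-based business); floor area 6,900 square feet > 200 square feet → Annual Registration not required.
(c) closes 6:00 PM, after 5:00 PM; offers valet parking; operates outdoor seating on a public sidewalk → Municipal Permit required.
(d) closes 6:00 PM, after 5:00 PM → General Business Authorization not required.
(e) floor area 6,900 square feet ≤ 7,300 square feet; occupies leased commercial space; stores flammable materials → Commercial Permit required.
(f) stores flammable materials; sells tobacco products → exempt from Late-Night Registration.
(g) closes 6:00 PM, after 5:00 PM → Daytime Permit not required.
(h) floor area 6,900 square feet ≥ 400 square feet → Small Premises Registration not required.
(i) floor area 6,900 square feet ≤ 14,400 square feet; closes 6:00 PM, at/before midnight → Standard Authorization not required.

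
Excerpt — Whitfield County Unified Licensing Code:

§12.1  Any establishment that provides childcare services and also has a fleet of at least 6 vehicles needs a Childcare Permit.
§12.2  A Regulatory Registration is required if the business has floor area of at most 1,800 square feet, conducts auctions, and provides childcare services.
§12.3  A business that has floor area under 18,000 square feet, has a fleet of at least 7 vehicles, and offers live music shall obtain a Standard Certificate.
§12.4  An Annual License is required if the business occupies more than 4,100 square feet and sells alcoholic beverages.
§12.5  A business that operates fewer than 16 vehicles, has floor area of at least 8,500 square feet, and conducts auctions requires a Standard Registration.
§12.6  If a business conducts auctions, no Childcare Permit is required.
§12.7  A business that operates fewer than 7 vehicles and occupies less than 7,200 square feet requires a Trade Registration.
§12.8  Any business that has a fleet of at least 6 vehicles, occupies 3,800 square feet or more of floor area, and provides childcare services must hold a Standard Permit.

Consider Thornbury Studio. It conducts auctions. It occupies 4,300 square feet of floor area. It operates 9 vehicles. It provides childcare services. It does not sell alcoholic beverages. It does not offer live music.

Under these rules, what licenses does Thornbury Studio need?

Standard Permit

§12.1 provides childcare services; vehicles 9 ≥ 6 → Childcare Permit required.
§12.2 floor area 4,300 square feet > 1,800 square feet; conducts auctions; provides childcare services → Regulatory Registration not required.
§12.3 floor area 4,300 square feet < 18,000 square feet; vehicles 9 ≥ 7; does not offer live music → Standard Certificate not required.
§12.4 floor area 4,300 square feet > 4,100 square feet; does not sell alcoholic beverages → Annual License not required.
§12.5 vehicles 9 < 16; floor area 4,300 square feet < 8,500 square feet; conducts auctions → Standard Registration not required.
§12.6 conducts auctions → exempt from Childcare Permit.
§12.7 vehicles 9 ≥ 7; floor area 4,300 square feet < 7,200 square feet → Trade Registration not required.
§12.8 vehicles 9 ≥ 6; floor area 4,300 square feet ≥ 3,800 square feet; provides childcare services → Standard Permit required.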